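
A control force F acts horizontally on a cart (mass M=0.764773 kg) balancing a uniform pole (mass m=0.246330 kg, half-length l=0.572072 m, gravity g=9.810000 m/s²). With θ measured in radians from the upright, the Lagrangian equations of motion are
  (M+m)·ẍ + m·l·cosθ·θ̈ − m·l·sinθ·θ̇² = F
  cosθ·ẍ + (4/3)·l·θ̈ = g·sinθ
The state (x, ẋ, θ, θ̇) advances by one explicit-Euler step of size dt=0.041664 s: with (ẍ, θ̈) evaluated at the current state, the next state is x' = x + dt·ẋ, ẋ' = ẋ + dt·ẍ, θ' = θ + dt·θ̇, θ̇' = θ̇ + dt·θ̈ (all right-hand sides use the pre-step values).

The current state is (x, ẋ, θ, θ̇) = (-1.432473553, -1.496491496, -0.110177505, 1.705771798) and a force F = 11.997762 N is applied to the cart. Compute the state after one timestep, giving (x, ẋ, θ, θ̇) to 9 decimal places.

sinθ=-0.109954731, cosθ=0.993936596
temp = (F + m·l·θ̇²·sinθ)/(M+m) = (11.997762 + -0.045084139)/1.011103 = 11.821424584
θ̈ = (g·sinθ − cosθ·temp)/(l·(4/3 − m·cos²θ/(M+m))) = -20.522928268
ẍ = temp − m·l·θ̈·cosθ/(M+m) = 14.664383660
Euler: x'=-1.432473553+0.041664·-1.496491496=-1.494823375, ẋ'=-1.496491496+0.041664·14.664383660=-0.885514615
       θ'=-0.110177505+0.041664·1.705771798=-0.039108229, θ̇'=1.705771798+0.041664·-20.522928268=0.850704515

(-1.494823375, -0.885514615, -0.039108229, 0.850704515)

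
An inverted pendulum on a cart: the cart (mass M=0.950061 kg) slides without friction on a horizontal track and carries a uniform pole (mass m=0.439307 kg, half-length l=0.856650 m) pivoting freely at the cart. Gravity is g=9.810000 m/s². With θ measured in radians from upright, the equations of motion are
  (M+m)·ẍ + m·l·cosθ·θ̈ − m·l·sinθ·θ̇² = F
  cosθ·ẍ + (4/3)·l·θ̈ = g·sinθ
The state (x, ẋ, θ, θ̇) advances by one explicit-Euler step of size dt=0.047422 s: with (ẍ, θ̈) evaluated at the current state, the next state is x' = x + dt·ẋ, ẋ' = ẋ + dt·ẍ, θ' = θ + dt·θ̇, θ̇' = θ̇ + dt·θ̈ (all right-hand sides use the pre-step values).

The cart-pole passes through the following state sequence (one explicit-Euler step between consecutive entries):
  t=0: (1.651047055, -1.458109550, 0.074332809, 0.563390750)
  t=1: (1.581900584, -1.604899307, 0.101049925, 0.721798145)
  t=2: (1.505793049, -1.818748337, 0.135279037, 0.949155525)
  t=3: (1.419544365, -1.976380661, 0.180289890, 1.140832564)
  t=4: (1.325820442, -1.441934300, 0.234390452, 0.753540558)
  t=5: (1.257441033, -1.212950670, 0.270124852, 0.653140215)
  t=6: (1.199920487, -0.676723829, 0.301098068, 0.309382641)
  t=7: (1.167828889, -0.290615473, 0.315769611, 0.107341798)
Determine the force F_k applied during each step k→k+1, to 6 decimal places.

step 0→1:
  ẍ = (ẋ'−ẋ)/dt = (-1.604899307−-1.458109550)/0.047422 = -3.095394
  θ̈ = (θ̇'−θ̇)/dt = (0.721798145−0.563390750)/0.047422 = 3.340378
  sinθ=0.074264, cosθ=0.997239
  F = (M+m)·ẍ + m·l·cosθ·θ̈ − m·l·sinθ·θ̇² = -4.300641 + 1.253621 − 0.008871 = -3.055891
step 1→2:
  ẍ = (ẋ'−ẋ)/dt = (-1.818748337−-1.604899307)/0.047422 = -4.509490
  θ̈ = (θ̇'−θ̇)/dt = (0.949155525−0.721798145)/0.047422 = 4.794344
  sinθ=0.100878, cosθ=0.994899
  F = (M+m)·ẍ + m·l·cosθ·θ̈ − m·l·sinθ·θ̇² = -6.265341 + 1.795063 − 0.019779 = -4.490057
step 2→3:
  ẍ = (ẋ'−ẋ)/dt = (-1.976380661−-1.818748337)/0.047422 = -3.324034
  θ̈ = (θ̇'−θ̇)/dt = (1.140832564−0.949155525)/0.047422 = 4.041943
  sinθ=0.134867, cosθ=0.990864
  F = (M+m)·ẍ + m·l·cosθ·θ̈ − m·l·sinθ·θ̇² = -4.618306 + 1.507217 − 0.045725 = -3.156814
step 3→4:
  ẍ = (ẋ'−ẋ)/dt = (-1.441934300−-1.976380661)/0.047422 = 11.270009
  θ̈ = (θ̇'−θ̇)/dt = (0.753540558−1.140832564)/0.047422 = -8.166927
  sinθ=0.179315, cosθ=0.983792
  F = (M+m)·ẍ + m·l·cosθ·θ̈ − m·l·sinθ·θ̇² = 15.658190 + -3.023663 − 0.087828 = 12.546699
step 4→5:
  ẍ = (ẋ'−ẋ)/dt = (-1.212950670−-1.441934300)/0.047422 = 4.828637
  θ̈ = (θ̇'−θ̇)/dt = (0.653140215−0.753540558)/0.047422 = -2.117168
  sinθ=0.232250, cosθ=0.972656
  F = (M+m)·ẍ + m·l·cosθ·θ̈ − m·l·sinθ·θ̇² = 6.708754 + -0.774972 − 0.049630 = 5.884152
step 5→6:
  ẍ = (ẋ'−ẋ)/dt = (-0.676723829−-1.212950670)/0.047422 = 11.307554
  θ̈ = (θ̇'−θ̇)/dt = (0.309382641−0.653140215)/0.047422 = -7.248905
  sinθ=0.266852, cosθ=0.963738
  F = (M+m)·ẍ + m·l·cosθ·θ̈ − m·l·sinθ·θ̇² = 15.710354 + -2.629074 − 0.042840 = 13.038440
step 6→7:
  ẍ = (ẋ'−ẋ)/dt = (-0.290615473−-0.676723829)/0.047422 = 8.141967
  θ̈ = (θ̇'−θ̇)/dt = (0.107341798−0.309382641)/0.047422 = -4.260488
  sinθ=0.296569, cosθ=0.955011
  F = (M+m)·ẍ + m·l·cosθ·θ̈ − m·l·sinθ·θ̇² = 11.312188 + -1.531226 − 0.010683 = 9.770279

F_0 = -3.055891 N
F_1 = -4.490057 N
F_2 = -3.156814 N
F_3 = 12.546699 N
F_4 = 5.884152 N
F_5 = 13.038440 N
F_6 = 9.770279 N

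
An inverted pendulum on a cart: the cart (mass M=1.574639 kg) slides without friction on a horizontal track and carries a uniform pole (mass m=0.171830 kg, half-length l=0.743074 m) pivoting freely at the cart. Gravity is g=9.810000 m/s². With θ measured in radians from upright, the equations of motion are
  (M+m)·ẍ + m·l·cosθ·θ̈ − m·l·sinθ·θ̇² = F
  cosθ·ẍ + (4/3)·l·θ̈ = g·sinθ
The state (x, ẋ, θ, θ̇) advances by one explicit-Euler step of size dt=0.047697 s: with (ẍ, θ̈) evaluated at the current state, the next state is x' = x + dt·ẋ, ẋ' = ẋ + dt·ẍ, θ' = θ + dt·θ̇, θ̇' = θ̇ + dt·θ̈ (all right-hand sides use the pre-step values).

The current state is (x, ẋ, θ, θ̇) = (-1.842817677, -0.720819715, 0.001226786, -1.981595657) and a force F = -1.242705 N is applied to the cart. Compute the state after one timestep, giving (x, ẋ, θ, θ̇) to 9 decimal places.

(-1.877198615, -0.757490128, -0.093289382, -1.944004104)

sinθ=0.001226786, cosθ=0.999999247
temp = (F + m·l·θ̇²·sinθ)/(M+m) = (-1.242705 + 0.000615078)/1.746469 = -0.711200670
θ̈ = (g·sinθ − cosθ·temp)/(l·(4/3 − m·cos²θ/(M+m))) = 0.788132442
ẍ = temp − m·l·θ̈·cosθ/(M+m) = -0.768820112
Euler: x'=-1.842817677+0.047697·-0.720819715=-1.877198615, ẋ'=-0.720819715+0.047697·-0.768820112=-0.757490128
       θ'=0.001226786+0.047697·-1.981595657=-0.093289382, θ̇'=-1.981595657+0.047697·0.788132442=-1.944004104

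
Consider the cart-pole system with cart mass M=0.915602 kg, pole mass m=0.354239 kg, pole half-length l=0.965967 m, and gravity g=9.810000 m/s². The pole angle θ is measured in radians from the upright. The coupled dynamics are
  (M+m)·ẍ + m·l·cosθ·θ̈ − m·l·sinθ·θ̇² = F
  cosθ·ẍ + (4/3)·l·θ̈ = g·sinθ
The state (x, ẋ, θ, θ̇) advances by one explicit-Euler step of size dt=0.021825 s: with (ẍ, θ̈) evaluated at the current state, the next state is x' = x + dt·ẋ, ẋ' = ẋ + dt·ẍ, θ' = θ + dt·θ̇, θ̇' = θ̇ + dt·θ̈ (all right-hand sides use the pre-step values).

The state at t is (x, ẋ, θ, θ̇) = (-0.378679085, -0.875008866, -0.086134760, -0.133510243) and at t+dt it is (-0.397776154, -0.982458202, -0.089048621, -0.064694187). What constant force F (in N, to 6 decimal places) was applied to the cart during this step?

F = -5.176253 N

ẍ = (ẋ'−ẋ)/dt = (-0.982458202−-0.875008866)/0.021825 = -4.923223
θ̈ = (θ̇'−θ̇)/dt = (-0.064694187−-0.133510243)/0.021825 = 3.153084
sinθ=-0.086028, cosθ=0.996293
F = (M+m)·ẍ + m·l·cosθ·θ̈ − m·l·sinθ·θ̇² = -6.251710 + 1.074932 − -0.000525 = -5.176253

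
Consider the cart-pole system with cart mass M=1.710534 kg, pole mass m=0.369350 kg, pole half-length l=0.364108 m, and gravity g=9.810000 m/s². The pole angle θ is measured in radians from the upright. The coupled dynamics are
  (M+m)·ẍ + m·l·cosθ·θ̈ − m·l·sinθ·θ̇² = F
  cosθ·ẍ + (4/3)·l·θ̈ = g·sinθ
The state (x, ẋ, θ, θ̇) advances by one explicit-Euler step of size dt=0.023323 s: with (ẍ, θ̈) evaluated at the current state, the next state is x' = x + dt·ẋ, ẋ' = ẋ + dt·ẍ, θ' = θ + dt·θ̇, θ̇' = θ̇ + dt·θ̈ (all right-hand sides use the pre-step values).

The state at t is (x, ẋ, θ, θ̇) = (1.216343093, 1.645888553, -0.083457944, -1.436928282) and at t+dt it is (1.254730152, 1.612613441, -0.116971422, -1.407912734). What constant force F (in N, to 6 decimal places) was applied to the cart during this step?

F = -2.777515 N

ẍ = (ẋ'−ẋ)/dt = (1.612613441−1.645888553)/0.023323 = -1.426708
θ̈ = (θ̇'−θ̇)/dt = (-1.407912734−-1.436928282)/0.023323 = 1.244074
sinθ=-0.083361, cosθ=0.996519
F = (M+m)·ẍ + m·l·cosθ·θ̈ − m·l·sinθ·θ̇² = -2.967387 + 0.166725 − -0.023147 = -2.777515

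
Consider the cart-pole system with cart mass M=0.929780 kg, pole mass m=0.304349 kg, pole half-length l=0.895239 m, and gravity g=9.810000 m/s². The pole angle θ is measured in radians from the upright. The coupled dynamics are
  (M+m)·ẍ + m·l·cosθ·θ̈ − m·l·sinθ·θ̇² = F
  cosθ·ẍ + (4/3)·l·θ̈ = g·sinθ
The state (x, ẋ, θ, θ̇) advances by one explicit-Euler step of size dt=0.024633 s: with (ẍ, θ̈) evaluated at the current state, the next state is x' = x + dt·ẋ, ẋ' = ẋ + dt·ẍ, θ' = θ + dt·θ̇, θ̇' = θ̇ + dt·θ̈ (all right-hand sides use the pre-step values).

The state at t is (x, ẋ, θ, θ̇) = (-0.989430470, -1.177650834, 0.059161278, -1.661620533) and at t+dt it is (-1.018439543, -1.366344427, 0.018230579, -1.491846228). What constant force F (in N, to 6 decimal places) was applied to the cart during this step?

F = -7.623564 N

ẍ = (ẋ'−ẋ)/dt = (-1.366344427−-1.177650834)/0.024633 = -7.660195
θ̈ = (θ̇'−θ̇)/dt = (-1.491846228−-1.661620533)/0.024633 = 6.892149
sinθ=0.059127, cosθ=0.998250
F = (M+m)·ẍ + m·l·cosθ·θ̈ − m·l·sinθ·θ̇² = -9.453669 + 1.874585 − 0.044479 = -7.623564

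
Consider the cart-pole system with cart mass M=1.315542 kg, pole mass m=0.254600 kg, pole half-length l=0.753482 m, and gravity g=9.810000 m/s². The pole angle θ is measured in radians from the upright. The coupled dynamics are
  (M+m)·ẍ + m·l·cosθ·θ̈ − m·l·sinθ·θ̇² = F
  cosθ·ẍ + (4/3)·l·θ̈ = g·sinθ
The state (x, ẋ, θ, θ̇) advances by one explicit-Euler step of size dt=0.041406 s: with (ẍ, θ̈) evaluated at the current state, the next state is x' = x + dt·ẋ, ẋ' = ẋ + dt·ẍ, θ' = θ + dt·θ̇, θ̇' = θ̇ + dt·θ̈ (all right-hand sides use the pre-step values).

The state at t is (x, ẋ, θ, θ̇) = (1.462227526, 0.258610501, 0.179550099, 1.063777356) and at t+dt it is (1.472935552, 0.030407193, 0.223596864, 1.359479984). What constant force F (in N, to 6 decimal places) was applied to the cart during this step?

F = -7.344400 N

ẍ = (ẋ'−ẋ)/dt = (0.030407193−0.258610501)/0.041406 = -5.511358
θ̈ = (θ̇'−θ̇)/dt = (1.359479984−1.063777356)/0.041406 = 7.141541
sinθ=0.178587, cosθ=0.983924
F = (M+m)·ẍ + m·l·cosθ·θ̈ − m·l·sinθ·θ̇² = -8.653615 + 1.347984 − 0.038769 = -7.344400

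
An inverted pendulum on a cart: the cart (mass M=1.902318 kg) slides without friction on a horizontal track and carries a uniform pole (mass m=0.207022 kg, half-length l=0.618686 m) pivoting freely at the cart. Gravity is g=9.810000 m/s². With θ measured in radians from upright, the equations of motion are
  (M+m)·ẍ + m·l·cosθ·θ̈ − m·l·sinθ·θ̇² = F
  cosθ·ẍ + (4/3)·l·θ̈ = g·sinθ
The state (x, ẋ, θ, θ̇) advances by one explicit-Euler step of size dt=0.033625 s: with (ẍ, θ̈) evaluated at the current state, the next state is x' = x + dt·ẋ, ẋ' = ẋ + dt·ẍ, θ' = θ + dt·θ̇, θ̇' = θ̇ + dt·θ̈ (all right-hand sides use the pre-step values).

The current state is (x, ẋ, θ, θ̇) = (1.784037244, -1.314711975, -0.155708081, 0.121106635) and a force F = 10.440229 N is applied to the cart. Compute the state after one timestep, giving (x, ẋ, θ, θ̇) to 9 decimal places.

sinθ=-0.155079653, cosθ=0.987901969
temp = (F + m·l·θ̇²·sinθ)/(M+m) = (10.440229 + -0.000291325)/2.109340 = 4.949385910
θ̈ = (g·sinθ − cosθ·temp)/(l·(4/3 − m·cos²θ/(M+m))) = -8.373026258
ẍ = temp − m·l·θ̈·cosθ/(M+m) = 5.451655060
Euler: x'=1.784037244+0.033625·-1.314711975=1.739830054, ẋ'=-1.314711975+0.033625·5.451655060=-1.131400074
       θ'=-0.155708081+0.033625·0.121106635=-0.151635870, θ̇'=0.121106635+0.033625·-8.373026258=-0.160436373

(1.739830054, -1.131400074, -0.151635870, -0.160436373)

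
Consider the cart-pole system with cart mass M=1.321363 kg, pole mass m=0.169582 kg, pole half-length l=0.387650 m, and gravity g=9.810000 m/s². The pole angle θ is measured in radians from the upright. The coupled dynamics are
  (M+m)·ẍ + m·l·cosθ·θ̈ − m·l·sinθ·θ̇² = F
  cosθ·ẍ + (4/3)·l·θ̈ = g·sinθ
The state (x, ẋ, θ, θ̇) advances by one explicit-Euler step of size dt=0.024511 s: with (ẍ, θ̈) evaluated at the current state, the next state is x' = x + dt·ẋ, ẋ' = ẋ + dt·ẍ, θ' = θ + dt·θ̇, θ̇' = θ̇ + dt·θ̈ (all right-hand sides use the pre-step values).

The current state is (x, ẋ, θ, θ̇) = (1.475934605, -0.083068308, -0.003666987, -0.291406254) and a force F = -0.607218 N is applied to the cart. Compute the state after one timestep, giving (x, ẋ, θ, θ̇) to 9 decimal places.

sinθ=-0.003666979, cosθ=0.999993277
temp = (F + m·l·θ̇²·sinθ)/(M+m) = (-0.607218 + -0.000020470)/1.490945 = -0.407284286
θ̈ = (g·sinθ − cosθ·temp)/(l·(4/3 − m·cos²θ/(M+m))) = 0.785380218
ẍ = temp − m·l·θ̈·cosθ/(M+m) = -0.441912888
Euler: x'=1.475934605+0.024511·-0.083068308=1.473898518, ẋ'=-0.083068308+0.024511·-0.441912888=-0.093900035
       θ'=-0.003666987+0.024511·-0.291406254=-0.010809646, θ̇'=-0.291406254+0.024511·0.785380218=-0.272155799

(1.473898518, -0.093900035, -0.010809646, -0.272155799)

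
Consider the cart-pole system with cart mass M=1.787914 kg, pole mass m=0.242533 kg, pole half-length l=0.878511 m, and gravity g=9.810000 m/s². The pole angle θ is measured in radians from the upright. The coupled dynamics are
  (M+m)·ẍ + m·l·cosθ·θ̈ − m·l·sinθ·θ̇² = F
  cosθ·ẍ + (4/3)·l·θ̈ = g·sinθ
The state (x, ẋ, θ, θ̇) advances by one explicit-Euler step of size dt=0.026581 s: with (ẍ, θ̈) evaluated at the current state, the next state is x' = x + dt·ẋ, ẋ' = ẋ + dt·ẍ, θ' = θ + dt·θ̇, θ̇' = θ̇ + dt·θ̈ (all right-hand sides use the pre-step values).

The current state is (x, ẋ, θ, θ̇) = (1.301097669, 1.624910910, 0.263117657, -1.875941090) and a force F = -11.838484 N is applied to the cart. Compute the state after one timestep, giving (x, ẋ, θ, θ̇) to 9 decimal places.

sinθ=0.260092170, cosθ=0.965583794
temp = (F + m·l·θ̇²·sinθ)/(M+m) = (-11.838484 + 0.195022048)/2.030447 = -5.734432838
θ̈ = (g·sinθ − cosθ·temp)/(l·(4/3 − m·cos²θ/(M+m))) = 7.534701577
ẍ = temp − m·l·θ̈·cosθ/(M+m) = -6.497886019
Euler: x'=1.301097669+0.026581·1.624910910=1.344289426, ẋ'=1.624910910+0.026581·-6.497886019=1.452190602
       θ'=0.263117657+0.026581·-1.875941090=0.213253267, θ̇'=-1.875941090+0.026581·7.534701577=-1.675661187

(1.344289426, 1.452190602, 0.213253267, -1.675661187)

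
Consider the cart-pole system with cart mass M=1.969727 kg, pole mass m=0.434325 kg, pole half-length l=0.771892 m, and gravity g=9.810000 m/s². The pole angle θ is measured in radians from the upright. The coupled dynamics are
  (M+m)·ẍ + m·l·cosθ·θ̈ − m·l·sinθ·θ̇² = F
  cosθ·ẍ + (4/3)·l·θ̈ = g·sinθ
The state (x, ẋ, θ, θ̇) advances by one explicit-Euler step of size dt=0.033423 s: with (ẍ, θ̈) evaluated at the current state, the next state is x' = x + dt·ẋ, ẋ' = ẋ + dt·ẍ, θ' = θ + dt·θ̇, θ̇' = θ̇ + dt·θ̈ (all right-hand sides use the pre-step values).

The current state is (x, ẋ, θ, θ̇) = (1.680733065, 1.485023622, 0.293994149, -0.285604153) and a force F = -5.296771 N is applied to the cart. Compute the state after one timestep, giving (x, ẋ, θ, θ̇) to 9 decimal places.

sinθ=0.289777303, cosθ=0.957094099
temp = (F + m·l·θ̇²·sinθ)/(M+m) = (-5.296771 + 0.007924370)/2.404052 = -2.199971810
θ̈ = (g·sinθ − cosθ·temp)/(l·(4/3 − m·cos²θ/(M+m))) = 5.489283914
ẍ = temp − m·l·θ̈·cosθ/(M+m) = -2.932623985
Euler: x'=1.680733065+0.033423·1.485023622=1.730367010, ẋ'=1.485023622+0.033423·-2.932623985=1.387006531
       θ'=0.293994149+0.033423·-0.285604153=0.284448401, θ̇'=-0.285604153+0.033423·5.489283914=-0.102135817

(1.730367010, 1.387006531, 0.284448401, -0.102135817)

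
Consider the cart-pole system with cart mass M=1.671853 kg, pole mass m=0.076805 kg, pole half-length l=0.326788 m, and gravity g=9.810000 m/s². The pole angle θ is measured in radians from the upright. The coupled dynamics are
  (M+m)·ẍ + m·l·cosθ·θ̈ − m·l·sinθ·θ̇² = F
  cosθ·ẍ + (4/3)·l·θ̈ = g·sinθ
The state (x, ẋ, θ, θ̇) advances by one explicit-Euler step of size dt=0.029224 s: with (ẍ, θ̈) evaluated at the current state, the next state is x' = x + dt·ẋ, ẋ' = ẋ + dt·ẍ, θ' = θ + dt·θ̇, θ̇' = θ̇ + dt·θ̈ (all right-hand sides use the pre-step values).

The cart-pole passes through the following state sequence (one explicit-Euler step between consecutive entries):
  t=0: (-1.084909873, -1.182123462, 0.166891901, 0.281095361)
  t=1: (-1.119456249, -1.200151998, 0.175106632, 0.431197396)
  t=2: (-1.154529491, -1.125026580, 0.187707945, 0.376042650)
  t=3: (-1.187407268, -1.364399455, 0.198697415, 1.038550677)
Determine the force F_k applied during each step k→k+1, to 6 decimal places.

step 0→1:
  ẍ = (ẋ'−ẋ)/dt = (-1.200151998−-1.182123462)/0.029224 = -0.616909
  θ̈ = (θ̇'−θ̇)/dt = (0.431197396−0.281095361)/0.029224 = 5.136259
  sinθ=0.166118, cosθ=0.986106
  F = (M+m)·ẍ + m·l·cosθ·θ̈ − m·l·sinθ·θ̇² = -1.078762 + 0.127124 − 0.000329 = -0.951968
step 1→2:
  ẍ = (ẋ'−ẋ)/dt = (-1.125026580−-1.200151998)/0.029224 = 2.570675
  θ̈ = (θ̇'−θ̇)/dt = (0.376042650−0.431197396)/0.029224 = -1.887310
  sinθ=0.174213, cosθ=0.984708
  F = (M+m)·ẍ + m·l·cosθ·θ̈ − m·l·sinθ·θ̇² = 4.495232 + -0.046645 − 0.000813 = 4.447774
step 2→3:
  ẍ = (ẋ'−ẋ)/dt = (-1.364399455−-1.125026580)/0.029224 = -8.190969
  θ̈ = (θ̇'−θ̇)/dt = (1.038550677−0.376042650)/0.029224 = 22.669998
  sinθ=0.186608, cosθ=0.982435
  F = (M+m)·ẍ + m·l·cosθ·θ̈ − m·l·sinθ·θ̇² = -14.323203 + 0.558999 − 0.000662 = -13.764867

F_0 = -0.951968 N
F_1 = 4.447774 N
F_2 = -13.764867 N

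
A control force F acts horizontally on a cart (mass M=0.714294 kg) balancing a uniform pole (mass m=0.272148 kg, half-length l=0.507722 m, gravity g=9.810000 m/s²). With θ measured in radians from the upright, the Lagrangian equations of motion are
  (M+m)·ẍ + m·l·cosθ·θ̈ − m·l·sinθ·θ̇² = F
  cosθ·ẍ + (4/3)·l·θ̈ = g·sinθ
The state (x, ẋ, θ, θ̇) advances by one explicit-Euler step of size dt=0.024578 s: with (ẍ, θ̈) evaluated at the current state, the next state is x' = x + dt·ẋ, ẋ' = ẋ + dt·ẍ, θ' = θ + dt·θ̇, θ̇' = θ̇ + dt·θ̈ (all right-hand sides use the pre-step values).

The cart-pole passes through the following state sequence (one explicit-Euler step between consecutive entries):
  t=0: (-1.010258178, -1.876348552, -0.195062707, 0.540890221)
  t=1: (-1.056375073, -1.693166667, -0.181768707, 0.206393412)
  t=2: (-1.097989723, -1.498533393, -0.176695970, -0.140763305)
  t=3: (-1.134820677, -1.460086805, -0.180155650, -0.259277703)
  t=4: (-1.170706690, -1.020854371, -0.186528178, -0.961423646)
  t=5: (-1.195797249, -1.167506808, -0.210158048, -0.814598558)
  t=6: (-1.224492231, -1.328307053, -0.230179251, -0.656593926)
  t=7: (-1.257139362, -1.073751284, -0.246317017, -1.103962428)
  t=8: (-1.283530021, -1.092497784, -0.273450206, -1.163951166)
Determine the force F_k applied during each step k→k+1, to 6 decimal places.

step 0→1:
  ẍ = (ẋ'−ẋ)/dt = (-1.693166667−-1.876348552)/0.024578 = 7.453083
  θ̈ = (θ̇'−θ̇)/dt = (0.206393412−0.540890221)/0.024578 = -13.609602
  sinθ=-0.193828, cosθ=0.981036
  F = (M+m)·ẍ + m·l·cosθ·θ̈ − m·l·sinθ·θ̇² = 7.352035 + -1.844851 − -0.007835 = 5.515019
step 1→2:
  ẍ = (ẋ'−ẋ)/dt = (-1.498533393−-1.693166667)/0.024578 = 7.919004
  θ̈ = (θ̇'−θ̇)/dt = (-0.140763305−0.206393412)/0.024578 = -14.124694
  sinθ=-0.180769, cosθ=0.983526
  F = (M+m)·ẍ + m·l·cosθ·θ̈ − m·l·sinθ·θ̇² = 7.811638 + -1.919534 − -0.001064 = 5.893168
step 2→3:
  ẍ = (ẋ'−ẋ)/dt = (-1.460086805−-1.498533393)/0.024578 = 1.564268
  θ̈ = (θ̇'−θ̇)/dt = (-0.259277703−-0.140763305)/0.024578 = -4.821971
  sinθ=-0.175778, cosθ=0.984430
  F = (M+m)·ẍ + m·l·cosθ·θ̈ − m·l·sinθ·θ̇² = 1.543060 + -0.655904 − -0.000481 = 0.887637
step 3→4:
  ẍ = (ẋ'−ẋ)/dt = (-1.020854371−-1.460086805)/0.024578 = 17.870959
  θ̈ = (θ̇'−θ̇)/dt = (-0.961423646−-0.259277703)/0.024578 = -28.568067
  sinθ=-0.179183, cosθ=0.983816
  F = (M+m)·ẍ + m·l·cosθ·θ̈ − m·l·sinθ·θ̇² = 17.628665 + -3.883522 − -0.001664 = 13.746807
step 4→5:
  ẍ = (ẋ'−ẋ)/dt = (-1.167506808−-1.020854371)/0.024578 = -5.966817
  θ̈ = (θ̇'−θ̇)/dt = (-0.814598558−-0.961423646)/0.024578 = 5.973842
  sinθ=-0.185448, cosθ=0.982654
  F = (M+m)·ẍ + m·l·cosθ·θ̈ − m·l·sinθ·θ̇² = -5.885919 + 0.811121 − -0.023686 = -5.051113
step 5→6:
  ẍ = (ẋ'−ẋ)/dt = (-1.328307053−-1.167506808)/0.024578 = -6.542446
  θ̈ = (θ̇'−θ̇)/dt = (-0.656593926−-0.814598558)/0.024578 = 6.428702
  sinθ=-0.208614, cosθ=0.977998
  F = (M+m)·ẍ + m·l·cosθ·θ̈ − m·l·sinθ·θ̇² = -6.453744 + 0.868745 − -0.019128 = -5.565871
step 6→7:
  ẍ = (ẋ'−ẋ)/dt = (-1.073751284−-1.328307053)/0.024578 = 10.357058
  θ̈ = (θ̇'−θ̇)/dt = (-1.103962428−-0.656593926)/0.024578 = -18.201990
  sinθ=-0.228152, cosθ=0.973626
  F = (M+m)·ẍ + m·l·cosθ·θ̈ − m·l·sinθ·θ̇² = 10.216637 + -2.448736 − -0.013591 = 7.781492
step 7→8:
  ẍ = (ẋ'−ẋ)/dt = (-1.092497784−-1.073751284)/0.024578 = -0.762735
  θ̈ = (θ̇'−θ̇)/dt = (-1.163951166−-1.103962428)/0.024578 = -2.440749
  sinθ=-0.243834, cosθ=0.969817
  F = (M+m)·ẍ + m·l·cosθ·θ̈ − m·l·sinθ·θ̇² = -0.752394 + -0.327073 − -0.041061 = -1.038405

F_0 = 5.515019 N
F_1 = 5.893168 N
F_2 = 0.887637 N
F_3 = 13.746807 N
F_4 = -5.051113 N
F_5 = -5.565871 N
F_6 = 7.781492 N
F_7 = -1.038405 N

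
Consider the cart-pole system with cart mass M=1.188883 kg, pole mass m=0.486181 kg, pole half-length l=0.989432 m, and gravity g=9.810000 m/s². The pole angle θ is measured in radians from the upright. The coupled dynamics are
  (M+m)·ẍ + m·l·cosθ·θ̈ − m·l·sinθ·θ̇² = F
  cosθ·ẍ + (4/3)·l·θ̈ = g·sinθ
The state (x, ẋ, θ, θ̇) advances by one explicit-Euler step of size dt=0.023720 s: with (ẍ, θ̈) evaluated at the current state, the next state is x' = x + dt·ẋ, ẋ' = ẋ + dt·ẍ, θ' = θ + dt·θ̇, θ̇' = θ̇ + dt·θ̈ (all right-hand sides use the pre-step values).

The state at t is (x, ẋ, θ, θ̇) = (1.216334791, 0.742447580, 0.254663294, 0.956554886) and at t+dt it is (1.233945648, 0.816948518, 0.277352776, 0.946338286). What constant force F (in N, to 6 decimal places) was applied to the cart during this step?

ẍ = (ẋ'−ẋ)/dt = (0.816948518−0.742447580)/0.023720 = 3.140849
θ̈ = (θ̇'−θ̇)/dt = (0.946338286−0.956554886)/0.023720 = -0.430717
sinθ=0.251920, cosθ=0.967748
F = (M+m)·ẍ + m·l·cosθ·θ̈ − m·l·sinθ·θ̇² = 5.261123 + -0.200511 − 0.110883 = 4.949729

F = 4.949729 N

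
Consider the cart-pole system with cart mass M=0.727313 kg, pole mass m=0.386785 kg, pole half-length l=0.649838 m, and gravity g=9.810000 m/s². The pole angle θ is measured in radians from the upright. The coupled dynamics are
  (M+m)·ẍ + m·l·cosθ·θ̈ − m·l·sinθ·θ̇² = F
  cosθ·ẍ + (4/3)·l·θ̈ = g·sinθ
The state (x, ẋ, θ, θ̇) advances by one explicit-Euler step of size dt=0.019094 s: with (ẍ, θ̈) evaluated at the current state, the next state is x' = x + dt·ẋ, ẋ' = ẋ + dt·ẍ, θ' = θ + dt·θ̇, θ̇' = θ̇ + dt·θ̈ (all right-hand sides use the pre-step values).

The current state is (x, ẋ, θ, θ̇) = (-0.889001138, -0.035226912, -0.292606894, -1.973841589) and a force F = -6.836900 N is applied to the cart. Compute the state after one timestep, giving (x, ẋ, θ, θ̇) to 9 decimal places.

sinθ=-0.288449291, cosθ=0.957495173
temp = (F + m·l·θ̇²·sinθ)/(M+m) = (-6.836900 + -0.282467700)/1.114098 = -6.390252652
θ̈ = (g·sinθ − cosθ·temp)/(l·(4/3 − m·cos²θ/(M+m))) = 4.986160658
ẍ = temp − m·l·θ̈·cosθ/(M+m) = -7.467348107
Euler: x'=-0.889001138+0.019094·-0.035226912=-0.889673761, ẋ'=-0.035226912+0.019094·-7.467348107=-0.177808457
       θ'=-0.292606894+0.019094·-1.973841589=-0.330295425, θ̇'=-1.973841589+0.019094·4.986160658=-1.878635837

(-0.889673761, -0.177808457, -0.330295425, -1.878635837)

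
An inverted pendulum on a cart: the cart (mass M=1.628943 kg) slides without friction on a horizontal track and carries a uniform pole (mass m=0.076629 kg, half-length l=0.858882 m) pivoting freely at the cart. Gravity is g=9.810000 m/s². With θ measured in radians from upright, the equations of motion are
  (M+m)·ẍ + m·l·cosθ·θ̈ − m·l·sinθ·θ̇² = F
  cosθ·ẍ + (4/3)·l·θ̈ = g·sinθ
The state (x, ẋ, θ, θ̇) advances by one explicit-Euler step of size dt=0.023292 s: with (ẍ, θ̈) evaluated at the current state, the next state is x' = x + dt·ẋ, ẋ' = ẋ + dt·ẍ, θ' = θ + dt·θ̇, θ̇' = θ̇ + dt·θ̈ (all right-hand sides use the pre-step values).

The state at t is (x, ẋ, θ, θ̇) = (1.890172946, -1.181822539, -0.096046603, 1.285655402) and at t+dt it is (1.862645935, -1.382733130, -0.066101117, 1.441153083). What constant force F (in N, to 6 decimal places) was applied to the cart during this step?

ẍ = (ẋ'−ẋ)/dt = (-1.382733130−-1.181822539)/0.023292 = -8.625734
θ̈ = (θ̇'−θ̇)/dt = (1.441153083−1.285655402)/0.023292 = 6.676012
sinθ=-0.095899, cosθ=0.995391
F = (M+m)·ẍ + m·l·cosθ·θ̈ − m·l·sinθ·θ̇² = -14.711810 + 0.437358 − -0.010433 = -14.264019

F = -14.264019 N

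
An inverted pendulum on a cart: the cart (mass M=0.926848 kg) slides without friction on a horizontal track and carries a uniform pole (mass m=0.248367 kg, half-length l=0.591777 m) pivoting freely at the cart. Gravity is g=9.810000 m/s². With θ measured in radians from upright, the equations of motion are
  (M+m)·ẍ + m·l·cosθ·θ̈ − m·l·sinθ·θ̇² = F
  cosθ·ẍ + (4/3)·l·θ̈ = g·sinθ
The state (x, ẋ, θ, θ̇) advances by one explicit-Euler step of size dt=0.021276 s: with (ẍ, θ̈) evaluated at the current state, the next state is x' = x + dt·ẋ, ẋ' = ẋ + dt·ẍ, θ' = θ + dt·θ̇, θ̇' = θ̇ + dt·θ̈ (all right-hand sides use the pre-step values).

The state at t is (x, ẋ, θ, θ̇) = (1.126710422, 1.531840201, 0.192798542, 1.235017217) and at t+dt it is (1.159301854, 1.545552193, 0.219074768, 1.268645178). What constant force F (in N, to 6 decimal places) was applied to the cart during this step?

F = 0.942453 N

ẍ = (ẋ'−ẋ)/dt = (1.545552193−1.531840201)/0.021276 = 0.644482
θ̈ = (θ̇'−θ̇)/dt = (1.268645178−1.235017217)/0.021276 = 1.580558
sinθ=0.191606, cosθ=0.981472
F = (M+m)·ẍ + m·l·cosθ·θ̈ − m·l·sinθ·θ̇² = 0.757405 + 0.228003 − 0.042954 = 0.942453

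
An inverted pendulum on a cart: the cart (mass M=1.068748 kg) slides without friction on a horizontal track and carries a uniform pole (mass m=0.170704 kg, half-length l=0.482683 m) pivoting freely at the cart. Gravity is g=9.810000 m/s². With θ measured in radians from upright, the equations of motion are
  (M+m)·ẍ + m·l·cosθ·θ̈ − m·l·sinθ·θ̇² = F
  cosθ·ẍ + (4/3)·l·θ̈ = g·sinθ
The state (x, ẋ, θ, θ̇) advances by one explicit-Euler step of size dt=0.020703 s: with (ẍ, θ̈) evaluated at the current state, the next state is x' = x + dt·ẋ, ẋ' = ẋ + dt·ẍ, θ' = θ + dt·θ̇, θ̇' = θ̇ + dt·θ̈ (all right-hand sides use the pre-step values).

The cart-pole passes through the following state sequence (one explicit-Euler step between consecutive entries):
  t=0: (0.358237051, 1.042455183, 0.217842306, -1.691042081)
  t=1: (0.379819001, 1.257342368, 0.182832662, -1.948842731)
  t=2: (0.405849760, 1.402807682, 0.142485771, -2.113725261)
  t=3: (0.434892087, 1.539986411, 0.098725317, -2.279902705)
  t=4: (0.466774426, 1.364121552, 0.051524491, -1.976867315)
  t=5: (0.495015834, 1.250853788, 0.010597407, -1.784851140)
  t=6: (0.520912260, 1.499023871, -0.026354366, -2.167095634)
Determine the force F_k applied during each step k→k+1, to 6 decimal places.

F_0 = 11.812220 N
F_1 = 8.006575 N
F_2 = 7.505704 N
F_3 = -9.370754 N
F_4 = -6.034533 N
F_5 = 13.333512 N

step 0→1:
  ẍ = (ẋ'−ẋ)/dt = (1.257342368−1.042455183)/0.020703 = 10.379519
  θ̈ = (θ̇'−θ̇)/dt = (-1.948842731−-1.691042081)/0.020703 = -12.452333
  sinθ=0.216123, cosθ=0.976366
  F = (M+m)·ẍ + m·l·cosθ·θ̈ − m·l·sinθ·θ̇² = 12.864916 + -1.001772 − 0.050923 = 11.812220
step 1→2:
  ẍ = (ẋ'−ẋ)/dt = (1.402807682−1.257342368)/0.020703 = 7.026292
  θ̈ = (θ̇'−θ̇)/dt = (-2.113725261−-1.948842731)/0.020703 = -7.964185
  sinθ=0.181816, cosθ=0.983333
  F = (M+m)·ẍ + m·l·cosθ·θ̈ − m·l·sinθ·θ̇² = 8.708751 + -0.645279 − 0.056897 = 8.006575
step 2→3:
  ẍ = (ẋ'−ẋ)/dt = (1.539986411−1.402807682)/0.020703 = 6.626031
  θ̈ = (θ̇'−θ̇)/dt = (-2.279902705−-2.113725261)/0.020703 = -8.026733
  sinθ=0.142004, cosθ=0.989866
  F = (M+m)·ẍ + m·l·cosθ·θ̈ − m·l·sinθ·θ̇² = 8.212648 + -0.654668 − 0.052276 = 7.505704
step 3→4:
  ẍ = (ẋ'−ẋ)/dt = (1.364121552−1.539986411)/0.020703 = -8.494656
  θ̈ = (θ̇'−θ̇)/dt = (-1.976867315−-2.279902705)/0.020703 = 14.637269
  sinθ=0.098565, cosθ=0.995131
  F = (M+m)·ẍ + m·l·cosθ·θ̈ − m·l·sinθ·θ̇² = -10.528718 + 1.200179 − 0.042214 = -9.370754
step 4→5:
  ẍ = (ẋ'−ẋ)/dt = (1.250853788−1.364121552)/0.020703 = -5.471080
  θ̈ = (θ̇'−θ̇)/dt = (-1.784851140−-1.976867315)/0.020703 = 9.274800
  sinθ=0.051502, cosθ=0.998673
  F = (M+m)·ẍ + m·l·cosθ·θ̈ − m·l·sinθ·θ̇² = -6.781141 + 0.763191 − 0.016584 = -6.034533
step 5→6:
  ẍ = (ẋ'−ẋ)/dt = (1.499023871−1.250853788)/0.020703 = 11.987156
  θ̈ = (θ̇'−θ̇)/dt = (-2.167095634−-1.784851140)/0.020703 = -18.463242
  sinθ=0.010597, cosθ=0.999944
  F = (M+m)·ẍ + m·l·cosθ·θ̈ − m·l·sinθ·θ̇² = 14.857504 + -1.521210 − 0.002782 = 13.333512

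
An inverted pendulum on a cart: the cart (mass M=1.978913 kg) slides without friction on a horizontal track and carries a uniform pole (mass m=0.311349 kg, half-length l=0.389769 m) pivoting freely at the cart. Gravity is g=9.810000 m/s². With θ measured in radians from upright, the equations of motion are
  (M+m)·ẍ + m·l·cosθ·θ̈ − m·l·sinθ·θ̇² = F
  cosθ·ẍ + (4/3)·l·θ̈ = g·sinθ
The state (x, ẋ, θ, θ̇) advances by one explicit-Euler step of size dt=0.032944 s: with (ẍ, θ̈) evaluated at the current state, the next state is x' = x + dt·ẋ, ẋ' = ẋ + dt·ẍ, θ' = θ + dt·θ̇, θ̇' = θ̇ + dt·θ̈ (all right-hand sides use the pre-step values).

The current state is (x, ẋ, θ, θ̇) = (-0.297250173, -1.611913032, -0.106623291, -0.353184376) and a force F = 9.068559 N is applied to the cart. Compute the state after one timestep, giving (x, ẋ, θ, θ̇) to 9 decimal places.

(-0.350353036, -1.462992018, -0.118258597, -0.704293569)

sinθ=-0.106421381, cosθ=0.994321120
temp = (F + m·l·θ̇²·sinθ)/(M+m) = (9.068559 + -0.001610967)/2.290262 = 3.958913012
θ̈ = (g·sinθ − cosθ·temp)/(l·(4/3 − m·cos²θ/(M+m))) = -10.657758419
ẍ = temp − m·l·θ̈·cosθ/(M+m) = 4.520429016
Euler: x'=-0.297250173+0.032944·-1.611913032=-0.350353036, ẋ'=-1.611913032+0.032944·4.520429016=-1.462992018
       θ'=-0.106623291+0.032944·-0.353184376=-0.118258597, θ̇'=-0.353184376+0.032944·-10.657758419=-0.704293569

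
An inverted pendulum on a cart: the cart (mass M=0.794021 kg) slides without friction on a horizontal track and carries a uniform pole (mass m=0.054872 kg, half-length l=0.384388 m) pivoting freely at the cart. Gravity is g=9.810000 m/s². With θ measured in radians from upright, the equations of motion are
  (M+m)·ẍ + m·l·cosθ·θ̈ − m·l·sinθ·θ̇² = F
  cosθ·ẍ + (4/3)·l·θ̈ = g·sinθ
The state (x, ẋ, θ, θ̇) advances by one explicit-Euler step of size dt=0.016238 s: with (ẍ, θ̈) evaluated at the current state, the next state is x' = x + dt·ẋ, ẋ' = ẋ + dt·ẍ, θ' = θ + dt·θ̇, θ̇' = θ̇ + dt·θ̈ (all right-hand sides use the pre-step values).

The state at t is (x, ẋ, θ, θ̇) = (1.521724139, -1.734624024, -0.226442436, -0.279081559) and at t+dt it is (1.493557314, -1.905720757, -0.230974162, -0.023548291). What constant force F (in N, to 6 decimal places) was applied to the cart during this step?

ẍ = (ẋ'−ẋ)/dt = (-1.905720757−-1.734624024)/0.016238 = -10.536811
θ̈ = (θ̇'−θ̇)/dt = (-0.023548291−-0.279081559)/0.016238 = 15.736745
sinθ=-0.224512, cosθ=0.974471
F = (M+m)·ẍ + m·l·cosθ·θ̈ − m·l·sinθ·θ̇² = -8.944625 + 0.323448 − -0.000369 = -8.620808

F = -8.620808 N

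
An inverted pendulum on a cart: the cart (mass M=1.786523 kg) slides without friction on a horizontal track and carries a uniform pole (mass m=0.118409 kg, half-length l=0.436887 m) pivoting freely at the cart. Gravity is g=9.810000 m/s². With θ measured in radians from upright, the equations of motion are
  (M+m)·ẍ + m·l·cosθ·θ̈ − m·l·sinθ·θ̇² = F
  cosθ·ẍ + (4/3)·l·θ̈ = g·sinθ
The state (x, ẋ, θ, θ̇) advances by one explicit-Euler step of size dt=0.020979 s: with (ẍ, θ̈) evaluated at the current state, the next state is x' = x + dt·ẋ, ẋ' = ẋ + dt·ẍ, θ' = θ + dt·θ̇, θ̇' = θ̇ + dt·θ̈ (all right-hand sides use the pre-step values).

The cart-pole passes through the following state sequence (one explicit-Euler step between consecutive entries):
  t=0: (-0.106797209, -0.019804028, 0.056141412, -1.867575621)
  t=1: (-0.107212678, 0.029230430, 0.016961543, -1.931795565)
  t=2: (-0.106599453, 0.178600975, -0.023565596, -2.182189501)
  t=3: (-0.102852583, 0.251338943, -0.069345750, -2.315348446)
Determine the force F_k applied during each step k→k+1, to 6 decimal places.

step 0→1:
  ẍ = (ẋ'−ẋ)/dt = (0.029230430−-0.019804028)/0.020979 = 2.337311
  θ̈ = (θ̇'−θ̇)/dt = (-1.931795565−-1.867575621)/0.020979 = -3.061154
  sinθ=0.056112, cosθ=0.998424
  F = (M+m)·ẍ + m·l·cosθ·θ̈ − m·l·sinθ·θ̇² = 4.452419 + -0.158108 − 0.010124 = 4.284187
step 1→2:
  ẍ = (ẋ'−ẋ)/dt = (0.178600975−0.029230430)/0.020979 = 7.120003
  θ̈ = (θ̇'−θ̇)/dt = (-2.182189501−-1.931795565)/0.020979 = -11.935456
  sinθ=0.016961, cosθ=0.999856
  F = (M+m)·ẍ + m·l·cosθ·θ̈ − m·l·sinθ·θ̇² = 13.563122 + -0.617348 − 0.003274 = 12.942499
step 2→3:
  ẍ = (ẋ'−ẋ)/dt = (0.251338943−0.178600975)/0.020979 = 3.467180
  θ̈ = (θ̇'−θ̇)/dt = (-2.315348446−-2.182189501)/0.020979 = -6.347249
  sinθ=-0.023563, cosθ=0.999722
  F = (M+m)·ẍ + m·l·cosθ·θ̈ − m·l·sinθ·θ̇² = 6.604742 + -0.328261 − -0.005805 = 6.282286

F_0 = 4.284187 N
F_1 = 12.942499 N
F_2 = 6.282286 N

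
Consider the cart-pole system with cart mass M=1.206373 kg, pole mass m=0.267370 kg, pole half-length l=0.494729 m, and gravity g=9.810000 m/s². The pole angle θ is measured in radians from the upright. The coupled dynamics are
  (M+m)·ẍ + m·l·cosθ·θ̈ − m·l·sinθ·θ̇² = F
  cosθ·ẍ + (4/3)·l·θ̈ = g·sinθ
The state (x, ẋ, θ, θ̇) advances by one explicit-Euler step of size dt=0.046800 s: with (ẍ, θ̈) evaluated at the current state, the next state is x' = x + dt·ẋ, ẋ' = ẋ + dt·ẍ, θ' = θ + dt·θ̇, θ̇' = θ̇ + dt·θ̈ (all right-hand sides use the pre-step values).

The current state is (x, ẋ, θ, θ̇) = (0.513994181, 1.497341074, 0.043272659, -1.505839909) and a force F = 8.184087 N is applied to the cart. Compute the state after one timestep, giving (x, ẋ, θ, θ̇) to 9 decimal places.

(0.584069743, 1.795430266, -0.027200649, -1.927206236)

sinθ=0.043259155, cosθ=0.999063885
temp = (F + m·l·θ̇²·sinθ)/(M+m) = (8.184087 + 0.012975249)/1.473743 = 5.562070353
θ̈ = (g·sinθ − cosθ·temp)/(l·(4/3 − m·cos²θ/(M+m))) = -9.003553986
ẍ = temp − m·l·θ̈·cosθ/(M+m) = 6.369427180
Euler: x'=0.513994181+0.046800·1.497341074=0.584069743, ẋ'=1.497341074+0.046800·6.369427180=1.795430266
       θ'=0.043272659+0.046800·-1.505839909=-0.027200649, θ̇'=-1.505839909+0.046800·-9.003553986=-1.927206236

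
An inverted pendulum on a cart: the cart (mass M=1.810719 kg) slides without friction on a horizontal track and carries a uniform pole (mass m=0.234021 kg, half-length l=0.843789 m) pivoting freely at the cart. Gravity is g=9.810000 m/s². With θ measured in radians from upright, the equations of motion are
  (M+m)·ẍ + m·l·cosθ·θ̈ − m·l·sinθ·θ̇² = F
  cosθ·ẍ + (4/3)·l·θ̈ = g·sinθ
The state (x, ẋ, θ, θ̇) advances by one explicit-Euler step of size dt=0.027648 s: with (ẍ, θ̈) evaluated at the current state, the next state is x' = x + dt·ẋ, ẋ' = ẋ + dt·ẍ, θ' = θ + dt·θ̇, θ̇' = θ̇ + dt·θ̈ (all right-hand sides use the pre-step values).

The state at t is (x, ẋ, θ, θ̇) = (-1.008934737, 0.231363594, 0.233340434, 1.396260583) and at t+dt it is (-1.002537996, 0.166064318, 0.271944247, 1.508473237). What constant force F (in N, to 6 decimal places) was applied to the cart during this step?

ẍ = (ẋ'−ẋ)/dt = (0.166064318−0.231363594)/0.027648 = -2.361808
θ̈ = (θ̇'−θ̇)/dt = (1.508473237−1.396260583)/0.027648 = 4.058617
sinθ=0.231229, cosθ=0.972899
F = (M+m)·ẍ + m·l·cosθ·θ̈ − m·l·sinθ·θ̇² = -4.829284 + 0.779713 − 0.089015 = -4.138586

F = -4.138586 N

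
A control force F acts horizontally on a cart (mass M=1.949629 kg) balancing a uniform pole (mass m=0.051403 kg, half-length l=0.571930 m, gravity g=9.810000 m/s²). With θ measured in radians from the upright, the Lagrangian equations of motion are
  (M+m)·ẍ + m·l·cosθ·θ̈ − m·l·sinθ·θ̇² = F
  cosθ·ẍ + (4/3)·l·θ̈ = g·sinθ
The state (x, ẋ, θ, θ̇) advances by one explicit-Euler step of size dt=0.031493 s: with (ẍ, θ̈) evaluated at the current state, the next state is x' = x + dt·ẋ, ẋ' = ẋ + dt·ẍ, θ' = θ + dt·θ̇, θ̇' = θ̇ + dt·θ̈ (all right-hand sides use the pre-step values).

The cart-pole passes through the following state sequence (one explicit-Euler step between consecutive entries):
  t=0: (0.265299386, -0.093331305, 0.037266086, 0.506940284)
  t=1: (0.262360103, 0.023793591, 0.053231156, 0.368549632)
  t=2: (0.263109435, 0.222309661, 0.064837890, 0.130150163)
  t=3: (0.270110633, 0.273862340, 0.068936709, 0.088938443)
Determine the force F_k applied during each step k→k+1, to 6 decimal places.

F_0 = 7.312612 N
F_1 = 12.391057 N
F_2 = 3.237180 N

step 0→1:
  ẍ = (ẋ'−ẋ)/dt = (0.023793591−-0.093331305)/0.031493 = 3.719077
  θ̈ = (θ̇'−θ̇)/dt = (0.368549632−0.506940284)/0.031493 = -4.394331
  sinθ=0.037257, cosθ=0.999306
  F = (M+m)·ẍ + m·l·cosθ·θ̈ − m·l·sinθ·θ̇² = 7.441992 + -0.129099 − 0.000281 = 7.312612
step 1→2:
  ẍ = (ẋ'−ẋ)/dt = (0.222309661−0.023793591)/0.031493 = 6.303498
  θ̈ = (θ̇'−θ̇)/dt = (0.130150163−0.368549632)/0.031493 = -7.569919
  sinθ=0.053206, cosθ=0.998584
  F = (M+m)·ẍ + m·l·cosθ·θ̈ − m·l·sinθ·θ̇² = 12.613502 + -0.222232 − 0.000212 = 12.391057
step 2→3:
  ẍ = (ẋ'−ẋ)/dt = (0.273862340−0.222309661)/0.031493 = 1.636957
  θ̈ = (θ̇'−θ̇)/dt = (0.088938443−0.130150163)/0.031493 = -1.308599
  sinθ=0.064792, cosθ=0.997899
  F = (M+m)·ẍ + m·l·cosθ·θ̈ − m·l·sinθ·θ̇² = 3.275603 + -0.038391 − 0.000032 = 3.237180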